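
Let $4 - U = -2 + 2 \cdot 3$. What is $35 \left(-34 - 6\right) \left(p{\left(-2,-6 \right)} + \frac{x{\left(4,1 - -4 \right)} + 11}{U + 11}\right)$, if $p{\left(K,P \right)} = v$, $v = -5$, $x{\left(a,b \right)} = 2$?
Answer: $\frac{58800}{11} \approx 5345.5$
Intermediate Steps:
$U = 0$ ($U = 4 - \left(-2 + 2 \cdot 3\right) = 4 - \left(-2 + 6\right) = 4 - 4 = 0$)
$p{\left(K,P \right)} = -5$
$35 \left(-34 - 6\right) \left(p{\left(-2,-6 \right)} + \frac{x{\left(4,1 - -4 \right)} + 11}{U + 11}\right) = 35 \left(-34 - 6\right) \left(-5 + \frac{2 + 11}{0 + 11}\right) = 35 \left(- 40 \left(-5 + \frac{13}{11}\right)\right) = 35 \left(\left(-40\right) \left(- \frac{42}{11}\right)\right) = 35 \cdot \frac{1680}{11} = \frac{58800}{11}$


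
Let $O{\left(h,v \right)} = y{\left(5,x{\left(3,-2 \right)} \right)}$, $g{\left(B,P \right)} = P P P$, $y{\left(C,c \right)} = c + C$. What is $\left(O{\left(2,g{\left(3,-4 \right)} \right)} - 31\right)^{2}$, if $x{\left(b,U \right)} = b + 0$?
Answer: $529$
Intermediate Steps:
$x{\left(b,U \right)} = b$
$y{\left(C,c \right)} = C + c$
$g{\left(B,P \right)} = P^{3}$ ($g{\left(B,P \right)} = P^{2} P = P^{3}$)
$O{\left(h,v \right)} = 8$ ($O{\left(h,v \right)} = 5 + 3 = 8$)
$\left(O{\left(2,g{\left(3,-4 \right)} \right)} - 31\right)^{2} = \left(8 - 31\right)^{2} = \left(-23\right)^{2} = 529$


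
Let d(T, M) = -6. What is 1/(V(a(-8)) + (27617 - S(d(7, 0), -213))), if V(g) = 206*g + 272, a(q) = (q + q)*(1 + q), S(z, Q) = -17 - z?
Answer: 1/50972 ≈ 1.9619e-5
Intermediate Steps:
a(q) = 2*q*(1 + q) (a(q) = (2*q)*(1 + q) = 2*q*(1 + q))
V(g) = 272 + 206*g
1/(V(a(-8)) + (27617 - S(d(7, 0), -213))) = 1/((272 + 206*(2*(-8)*(1 - 8))) + (27617 - (-17 - 1*(-6)))) = 1/((272 + 206*(2*(-8)*(-7))) + (27617 - (-17 + 6))) = 1/((272 + 206*112) + (27617 - 1*(-11))) = 1/((272 + 23072) + (27617 + 11)) = 1/(23344 + 27628) = 1/50972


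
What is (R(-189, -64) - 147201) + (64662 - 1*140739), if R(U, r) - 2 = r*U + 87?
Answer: -211093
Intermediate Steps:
R(U, r) = 89 + U*r (R(U, r) = 2 + (r*U + 87) = 2 + (U*r + 87) = 2 + (87 + U*r) = 89 + U*r)
(R(-189, -64) - 147201) + (64662 - 1*140739) = ((89 - 189*(-64)) - 147201) + (64662 - 1*140739) = ((89 + 12096) - 147201) + (64662 - 140739) = (12185 - 147201) - 76077 = -135016 - 76077 = -211093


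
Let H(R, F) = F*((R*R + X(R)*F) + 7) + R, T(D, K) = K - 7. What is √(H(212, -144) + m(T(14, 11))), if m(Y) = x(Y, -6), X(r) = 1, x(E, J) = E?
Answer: 6*I*√179222 ≈ 2540.1*I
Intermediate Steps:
T(D, K) = -7 + K
m(Y) = Y
H(R, F) = R + F*(7 + F + R²) (H(R, F) = F*((R*R + 1*F) + 7) + R = F*((R² + F) + 7) + R = F*((F + R²) + 7) + R = F*(7 + F + R²) + R = R + F*(7 + F + R²))
√(H(212, -144) + m(T(14, 11))) = √((212 + (-144)² + 7*(-144) - 144*212²) + (-7 + 11)) = √((212 + 20736 - 1008 - 144*44944) + 4) = √((212 + 20736 - 1008 - 6471936) + 4) = √(-6451996 + 4) = √(-6451992) = 6*I*√179222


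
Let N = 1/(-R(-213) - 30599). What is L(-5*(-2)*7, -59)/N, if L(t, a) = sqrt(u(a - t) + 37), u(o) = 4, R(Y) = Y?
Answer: -30386*sqrt(41) ≈ -1.9457e+5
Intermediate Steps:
L(t, a) = sqrt(41) (L(t, a) = sqrt(4 + 37) = sqrt(41))
N = -1/30386 (N = 1/(-1*(-213) - 30599) = 1/(213 - 30599) = 1/(-30386) = -1/30386 ≈ -3.2910e-5)
L(-5*(-2)*7, -59)/N = sqrt(41)/(-1/30386) = sqrt(41)*(-30386) = -30386*sqrt(41)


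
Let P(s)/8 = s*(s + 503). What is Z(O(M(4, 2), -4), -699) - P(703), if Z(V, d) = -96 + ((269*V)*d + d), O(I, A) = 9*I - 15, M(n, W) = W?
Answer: -7347432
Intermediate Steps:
O(I, A) = -15 + 9*I
P(s) = 8*s*(503 + s) (P(s) = 8*(s*(s + 503)) = 8*(s*(503 + s)) = 8*s*(503 + s))
Z(V, d) = -96 + d + 269*V*d (Z(V, d) = -96 + (269*V*d + d) = -96 + (d + 269*V*d) = -96 + d + 269*V*d)
Z(O(M(4, 2), -4), -699) - P(703) = (-96 - 699 + 269*(-15 + 9*2)*(-699)) - 8*703*(503 + 703) = (-96 - 699 + 269*(-15 + 18)*(-699)) - 8*703*1206 = (-96 - 699 + 269*3*(-699)) - 1*6782544 = (-96 - 699 - 564093) - 6782544 = -564888 - 6782544 = -7347432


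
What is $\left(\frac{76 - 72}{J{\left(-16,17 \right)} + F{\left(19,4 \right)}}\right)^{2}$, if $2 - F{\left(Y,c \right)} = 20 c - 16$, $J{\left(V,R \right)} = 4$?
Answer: $\frac{4}{841} \approx 0.0047562$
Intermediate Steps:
$F{\left(Y,c \right)} = 18 - 20 c$ ($F{\left(Y,c \right)} = 2 - \left(20 c - 16\right) = 2 - \left(-16 + 20 c\right) = 18 - 20 c$)
$\left(\frac{76 - 72}{J{\left(-16,17 \right)} + F{\left(19,4 \right)}}\right)^{2} = \left(\frac{76 - 72}{4 + \left(18 - 80\right)}\right)^{2} = \left(\frac{4}{4 + \left(18 - 80\right)}\right)^{2} = \left(\frac{4}{4 - 62}\right)^{2} = \left(\frac{4}{-58}\right)^{2} = \left(4 \left(- \frac{1}{58}\right)\right)^{2} = \left(- \frac{2}{29}\right)^{2} = \frac{4}{841}$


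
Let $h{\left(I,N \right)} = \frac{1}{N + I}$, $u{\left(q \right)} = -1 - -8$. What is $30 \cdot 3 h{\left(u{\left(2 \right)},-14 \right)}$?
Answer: $- \frac{90}{7} \approx -12.857$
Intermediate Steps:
$u{\left(q \right)} = 7$ ($u{\left(q \right)} = -1 + 8 = 7$)
$h{\left(I,N \right)} = \frac{1}{I + N}$
$30 \cdot 3 h{\left(u{\left(2 \right)},-14 \right)} = \frac{30 \cdot 3}{7 - 14} = \frac{90}{-7} = 90 \left(- \frac{1}{7}\right) = - \frac{90}{7}$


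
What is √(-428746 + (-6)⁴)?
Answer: 5*I*√17098 ≈ 653.8*I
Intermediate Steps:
√(-428746 + (-6)⁴) = √(-428746 + 1296) = √(-427450) = 5*I*√17098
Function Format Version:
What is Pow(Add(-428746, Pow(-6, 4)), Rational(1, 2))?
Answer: Mul(5, I, Pow(17098, Rational(1, 2))) ≈ Mul(653.80, I)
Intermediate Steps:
Pow(Add(-428746, Pow(-6, 4)), Rational(1, 2)) = Pow(Add(-428746, 1296), Rational(1, 2)) = Pow(-427450, Rational(1, 2)) = Mul(5, I, Pow(17098, Rational(1, 2)))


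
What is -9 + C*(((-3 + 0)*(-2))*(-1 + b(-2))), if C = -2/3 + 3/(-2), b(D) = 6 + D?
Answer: -48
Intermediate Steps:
C = -13/6 (C = -2*⅓ + 3*(-½) = -⅔ - 3/2 = -13/6 ≈ -2.1667)
-9 + C*(((-3 + 0)*(-2))*(-1 + b(-2))) = -9 - 13*(-3 + 0)*(-2)*(-1 + (6 - 2))/6 = -9 - 13*(-3*(-2))*(-1 + 4)/6 = -9 - 13*3 = -9 - 13/6*18 = -9 - 39 = -48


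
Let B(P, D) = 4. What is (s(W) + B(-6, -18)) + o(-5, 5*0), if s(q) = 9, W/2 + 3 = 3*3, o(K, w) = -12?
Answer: 1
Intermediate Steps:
W = 12 (W = -6 + 2*(3*3) = -6 + 2*9 = -6 + 18 = 12)
(s(W) + B(-6, -18)) + o(-5, 5*0) = (9 + 4) - 12 = 13 - 12 = 1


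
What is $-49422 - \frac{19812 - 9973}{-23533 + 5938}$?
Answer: $- \frac{869570251}{17595} \approx -49421.0$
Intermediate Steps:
$-49422 - \frac{19812 - 9973}{-23533 + 5938} = -49422 - \frac{9839}{-17595} = -49422 - 9839 \left(- \frac{1}{17595}\right) = -49422 - - \frac{9839}{17595} = -49422 + \frac{9839}{17595} = - \frac{869570251}{17595}$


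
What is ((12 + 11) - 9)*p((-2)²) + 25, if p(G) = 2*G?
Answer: 137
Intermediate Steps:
((12 + 11) - 9)*p((-2)²) + 25 = ((12 + 11) - 9)*(2*(-2)²) + 25 = (23 - 9)*(2*4) + 25 = 14*8 + 25 = 112 + 25 = 137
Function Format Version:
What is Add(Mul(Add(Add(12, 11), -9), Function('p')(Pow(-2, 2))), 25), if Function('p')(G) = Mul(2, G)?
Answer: 137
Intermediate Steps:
Add(Mul(Add(Add(12, 11), -9), Function('p')(Pow(-2, 2))), 25) = Add(Mul(Add(Add(12, 11), -9), Mul(2, Pow(-2, 2))), 25) = Add(Mul(Add(23, -9), Mul(2, 4)), 25) = Add(Mul(14, 8), 25) = Add(112, 25) = 137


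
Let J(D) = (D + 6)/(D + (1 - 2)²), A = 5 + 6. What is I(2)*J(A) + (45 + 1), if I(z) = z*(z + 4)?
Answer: 63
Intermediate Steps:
A = 11
I(z) = z*(4 + z)
J(D) = (6 + D)/(1 + D) (J(D) = (6 + D)/(D + (-1)²) = (6 + D)/(D + 1) = (6 + D)/(1 + D))
I(2)*J(A) + (45 + 1) = (2*(4 + 2))*((6 + 11)/(1 + 11)) + (45 + 1) = (2*6)*(17/12) + 46 = 12*((1/12)*17) + 46 = 12*(17/12) + 46 = 17 + 46 = 63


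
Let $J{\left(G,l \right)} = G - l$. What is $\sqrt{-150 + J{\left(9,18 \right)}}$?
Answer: $i \sqrt{159} \approx 12.61 i$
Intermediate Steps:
$\sqrt{-150 + J{\left(9,18 \right)}} = \sqrt{-150 + \left(9 - 18\right)} = \sqrt{-150 - 9} = \sqrt{-159} = i \sqrt{159}$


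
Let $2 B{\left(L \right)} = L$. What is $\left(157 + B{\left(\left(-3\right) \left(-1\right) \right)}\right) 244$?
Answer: $38674$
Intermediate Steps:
$B{\left(L \right)} = \frac{L}{2}$
$\left(157 + B{\left(\left(-3\right) \left(-1\right) \right)}\right) 244 = \left(157 + \frac{\left(-3\right) \left(-1\right)}{2}\right) 244 = \left(157 + \frac{1}{2} \cdot 3\right) 244 = \left(157 + \frac{3}{2}\right) 244 = \frac{317}{2} \cdot 244 = 38674$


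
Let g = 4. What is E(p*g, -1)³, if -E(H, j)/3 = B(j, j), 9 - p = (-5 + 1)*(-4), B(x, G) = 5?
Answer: -3375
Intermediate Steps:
p = -7 (p = 9 - (-5 + 1)*(-4) = 9 - (-4)*(-4) = 9 - 1*16 = 9 - 16 = -7)
E(H, j) = -15 (E(H, j) = -3*5 = -15)
E(p*g, -1)³ = (-15)³ = -3375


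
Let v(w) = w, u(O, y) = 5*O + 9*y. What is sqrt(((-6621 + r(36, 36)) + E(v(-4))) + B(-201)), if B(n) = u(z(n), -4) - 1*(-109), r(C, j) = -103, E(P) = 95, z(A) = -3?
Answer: I*sqrt(6571) ≈ 81.062*I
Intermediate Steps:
B(n) = 58 (B(n) = (5*(-3) + 9*(-4)) - 1*(-109) = (-15 - 36) + 109 = -51 + 109 = 58)
sqrt(((-6621 + r(36, 36)) + E(v(-4))) + B(-201)) = sqrt(((-6621 - 103) + 95) + 58) = sqrt((-6724 + 95) + 58) = sqrt(-6629 + 58) = sqrt(-6571) = I*sqrt(6571)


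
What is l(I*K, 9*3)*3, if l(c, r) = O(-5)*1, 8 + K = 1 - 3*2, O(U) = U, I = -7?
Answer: -15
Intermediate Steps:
K = -13 (K = -8 + (1 - 3*2) = -8 + (1 - 6) = -8 - 5 = -13)
l(c, r) = -5 (l(c, r) = -5*1 = -5)
l(I*K, 9*3)*3 = -5*3 = -15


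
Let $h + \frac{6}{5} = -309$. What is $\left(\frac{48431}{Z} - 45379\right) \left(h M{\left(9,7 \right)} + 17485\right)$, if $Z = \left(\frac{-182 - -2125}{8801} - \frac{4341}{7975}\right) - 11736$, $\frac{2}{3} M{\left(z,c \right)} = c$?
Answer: $- \frac{5319000159140289181931}{8237487843160} \approx -6.4571 \cdot 10^{8}$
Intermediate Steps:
$h = - \frac{1551}{5}$ ($h = - \frac{6}{5} - 309 = - \frac{1551}{5} \approx -310.2$)
$M{\left(z,c \right)} = \frac{3 c}{2}$
$Z = - \frac{823748784316}{70187975}$ ($Z = \left(\left(-182 + 2125\right) \frac{1}{8801} - \frac{4341}{7975}\right) - 11736 = \left(1943 \cdot \frac{1}{8801} - \frac{4341}{7975}\right) - 11736 = \left(\frac{1943}{8801} - \frac{4341}{7975}\right) - 11736 = - \frac{22709716}{70187975} - 11736 = - \frac{823748784316}{70187975} \approx -11736.0$)
$\left(\frac{48431}{Z} - 45379\right) \left(h M{\left(9,7 \right)} + 17485\right) = \left(\frac{48431}{- \frac{823748784316}{70187975}} - 45379\right) \left(- \frac{1551 \cdot \frac{3}{2} \cdot 7}{5} + 17485\right) = \left(48431 \left(- \frac{70187975}{823748784316}\right) - 45379\right) \left(\left(- \frac{1551}{5}\right) \frac{21}{2} + 17485\right) = \left(- \frac{3399273817225}{823748784316} - 45379\right) \left(- \frac{32571}{10} + 17485\right) = \left(- \frac{37384295357292989}{823748784316}\right) \frac{142279}{10} = - \frac{5319000159140289181931}{8237487843160}$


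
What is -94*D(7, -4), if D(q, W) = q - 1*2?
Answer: -470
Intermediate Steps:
D(q, W) = -2 + q (D(q, W) = q - 2 = -2 + q)
-94*D(7, -4) = -94*(-2 + 7) = -94*5 = -470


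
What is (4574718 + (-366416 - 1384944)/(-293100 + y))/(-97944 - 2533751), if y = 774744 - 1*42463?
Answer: -2009127474598/1155790441795 ≈ -1.7383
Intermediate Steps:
y = 732281 (y = 774744 - 42463 = 732281)
(4574718 + (-366416 - 1384944)/(-293100 + y))/(-97944 - 2533751) = (4574718 + (-366416 - 1384944)/(-293100 + 732281))/(-97944 - 2533751) = (4574718 - 1751360/439181)/(-2631695) = (4574718 - 1751360*1/439181)*(-1/2631695) = (4574718 - 1751360/439181)*(-1/2631695) = (2009127474598/439181)*(-1/2631695) = -2009127474598/1155790441795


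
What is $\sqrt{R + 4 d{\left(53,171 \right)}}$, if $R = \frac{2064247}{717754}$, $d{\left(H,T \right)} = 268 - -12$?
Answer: $\frac{\sqrt{578472922599158}}{717754} \approx 33.509$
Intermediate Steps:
$d{\left(H,T \right)} = 280$ ($d{\left(H,T \right)} = 268 + 12 = 280$)
$R = \frac{2064247}{717754}$ ($R = 2064247 \cdot \frac{1}{717754} = \frac{2064247}{717754} \approx 2.876$)
$\sqrt{R + 4 d{\left(53,171 \right)}} = \sqrt{\frac{2064247}{717754} + 4 \cdot 280} = \sqrt{\frac{2064247}{717754} + 1120} = \sqrt{\frac{805948727}{717754}} = \frac{\sqrt{578472922599158}}{717754}$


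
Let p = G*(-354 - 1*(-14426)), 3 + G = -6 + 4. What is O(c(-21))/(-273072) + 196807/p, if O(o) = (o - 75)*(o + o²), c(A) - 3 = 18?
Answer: -1083065413/400278040 ≈ -2.7058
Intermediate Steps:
c(A) = 21 (c(A) = 3 + 18 = 21)
G = -5 (G = -3 + (-6 + 4) = -3 - 2 = -5)
O(o) = (-75 + o)*(o + o²)
p = -70360 (p = -5*(-354 - 1*(-14426)) = -5*(-354 + 14426) = -5*14072 = -70360)
O(c(-21))/(-273072) + 196807/p = (21*(-75 + 21² - 74*21))/(-273072) + 196807/(-70360) = (21*(-75 + 441 - 1554))*(-1/273072) + 196807*(-1/70360) = (21*(-1188))*(-1/273072) - 196807/70360 = -24948*(-1/273072) - 196807/70360 = 2079/22756 - 196807/70360 = -1083065413/400278040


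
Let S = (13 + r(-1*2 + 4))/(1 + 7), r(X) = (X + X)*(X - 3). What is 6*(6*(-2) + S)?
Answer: -261/4 ≈ -65.250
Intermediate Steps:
r(X) = 2*X*(-3 + X) (r(X) = (2*X)*(-3 + X) = 2*X*(-3 + X))
S = 9/8 (S = (13 + 2*(-1*2 + 4)*(-3 + (-1*2 + 4)))/(1 + 7) = (13 + 2*(-2 + 4)*(-3 + (-2 + 4)))/8 = (13 + 2*2*(-3 + 2))*(⅛) = (13 + 2*2*(-1))*(⅛) = (13 - 4)*(⅛) = 9*(⅛) = 9/8 ≈ 1.1250)
6*(6*(-2) + S) = 6*(6*(-2) + 9/8) = 6*(-12 + 9/8) = 6*(-87/8) = -261/4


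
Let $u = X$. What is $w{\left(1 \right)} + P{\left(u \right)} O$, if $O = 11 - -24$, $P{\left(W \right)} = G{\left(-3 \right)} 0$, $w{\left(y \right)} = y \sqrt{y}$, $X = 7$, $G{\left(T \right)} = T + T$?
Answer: $1$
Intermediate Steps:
$G{\left(T \right)} = 2 T$
$w{\left(y \right)} = y^{\frac{3}{2}}$
$u = 7$
$P{\left(W \right)} = 0$ ($P{\left(W \right)} = 2 \left(-3\right) 0 = \left(-6\right) 0 = 0$)
$O = 35$ ($O = 11 + 24 = 35$)
$w{\left(1 \right)} + P{\left(u \right)} O = 1^{\frac{3}{2}} + 0 \cdot 35 = 1 + 0 = 1$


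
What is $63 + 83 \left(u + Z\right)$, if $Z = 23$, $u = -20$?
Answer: $312$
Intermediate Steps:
$63 + 83 \left(u + Z\right) = 63 + 83 \left(-20 + 23\right) = 63 + 83 \cdot 3 = 63 + 249 = 312$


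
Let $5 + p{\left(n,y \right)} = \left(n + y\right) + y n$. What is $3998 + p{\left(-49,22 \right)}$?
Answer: $2888$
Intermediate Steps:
$p{\left(n,y \right)} = -5 + n + y + n y$ ($p{\left(n,y \right)} = -5 + \left(\left(n + y\right) + y n\right) = -5 + \left(\left(n + y\right) + n y\right) = -5 + \left(n + y + n y\right) = -5 + n + y + n y$)
$3998 + p{\left(-49,22 \right)} = 3998 - 1110 = 2888$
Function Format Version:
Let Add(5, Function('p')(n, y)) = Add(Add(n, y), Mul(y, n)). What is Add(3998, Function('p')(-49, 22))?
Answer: 2888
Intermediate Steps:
Function('p')(n, y) = Add(-5, n, y, Mul(n, y)) (Function('p')(n, y) = Add(-5, Add(Add(n, y), Mul(y, n))) = Add(-5, Add(Add(n, y), Mul(n, y))) = Add(-5, Add(n, y, Mul(n, y))) = Add(-5, n, y, Mul(n, y)))
Add(3998, Function('p')(-49, 22)) = Add(3998, Add(-5, -49, 22, Mul(-49, 22))) = Add(3998, Add(-5, -49, 22, -1078)) = Add(3998, -1110) = 2888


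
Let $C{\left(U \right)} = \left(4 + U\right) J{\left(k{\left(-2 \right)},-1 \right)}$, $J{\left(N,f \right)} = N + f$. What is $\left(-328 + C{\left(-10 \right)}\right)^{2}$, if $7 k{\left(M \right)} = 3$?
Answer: $\frac{5161984}{49} \approx 1.0535 \cdot 10^{5}$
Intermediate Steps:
$k{\left(M \right)} = \frac{3}{7}$ ($k{\left(M \right)} = \frac{1}{7} \cdot 3 = \frac{3}{7}$)
$C{\left(U \right)} = - \frac{16}{7} - \frac{4 U}{7}$ ($C{\left(U \right)} = \left(4 + U\right) \left(\frac{3}{7} - 1\right) = \left(4 + U\right) \left(- \frac{4}{7}\right) = - \frac{16}{7} - \frac{4 U}{7}$)
$\left(-328 + C{\left(-10 \right)}\right)^{2} = \left(-328 - - \frac{24}{7}\right)^{2} = \left(-328 + \left(- \frac{16}{7} + \frac{40}{7}\right)\right)^{2} = \left(-328 + \frac{24}{7}\right)^{2} = \left(- \frac{2272}{7}\right)^{2} = \frac{5161984}{49}$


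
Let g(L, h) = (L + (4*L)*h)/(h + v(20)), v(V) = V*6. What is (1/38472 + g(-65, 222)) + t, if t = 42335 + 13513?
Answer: 122098785229/2192904 ≈ 55679.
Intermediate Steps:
v(V) = 6*V
t = 55848
g(L, h) = (L + 4*L*h)/(120 + h) (g(L, h) = (L + (4*L)*h)/(h + 6*20) = (L + 4*L*h)/(h + 120) = (L + 4*L*h)/(120 + h))
(1/38472 + g(-65, 222)) + t = (1/38472 - 65*(1 + 4*222)/(120 + 222)) + 55848 = (1/38472 - 65*(1 + 888)/342) + 55848 = (1/38472 - 65*1/342*889) + 55848 = (1/38472 - 57785/342) + 55848 = -370517363/2192904 + 55848 = 122098785229/2192904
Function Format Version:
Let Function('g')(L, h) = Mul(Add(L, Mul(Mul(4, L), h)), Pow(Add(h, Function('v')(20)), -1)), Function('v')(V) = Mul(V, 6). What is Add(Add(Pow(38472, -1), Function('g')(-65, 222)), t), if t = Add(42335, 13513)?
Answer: Rational(122098785229, 2192904) ≈ 55679.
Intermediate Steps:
Function('v')(V) = Mul(6, V)
t = 55848
Function('g')(L, h) = Mul(Pow(Add(120, h), -1), Add(L, Mul(4, L, h))) (Function('g')(L, h) = Mul(Add(L, Mul(Mul(4, L), h)), Pow(Add(h, Mul(6, 20)), -1)) = Mul(Add(L, Mul(4, L, h)), Pow(Add(h, 120), -1)) = Mul(Add(L, Mul(4, L, h)), Pow(Add(120, h), -1)) = Mul(Pow(Add(120, h), -1), Add(L, Mul(4, L, h))))
Add(Add(Pow(38472, -1), Function('g')(-65, 222)), t) = Add(Add(Pow(38472, -1), Mul(-65, Pow(Add(120, 222), -1), Add(1, Mul(4, 222)))), 55848) = Add(Add(Rational(1, 38472), Mul(-65, Pow(342, -1), Add(1, 888))), 55848) = Add(Add(Rational(1, 38472), Mul(-65, Rational(1, 342), 889)), 55848) = Add(Add(Rational(1, 38472), Rational(-57785, 342)), 55848) = Add(Rational(-370517363, 2192904), 55848) = Rational(122098785229, 2192904)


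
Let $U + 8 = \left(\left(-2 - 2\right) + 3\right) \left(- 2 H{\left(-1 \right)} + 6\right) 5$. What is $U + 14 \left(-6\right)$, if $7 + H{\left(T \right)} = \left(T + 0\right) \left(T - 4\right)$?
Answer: $-142$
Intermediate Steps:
$H{\left(T \right)} = -7 + T \left(-4 + T\right)$ ($H{\left(T \right)} = -7 + \left(T + 0\right) \left(T - 4\right) = -7 + T \left(-4 + T\right)$)
$U = -58$ ($U = -8 + \left(\left(-2 - 2\right) + 3\right) \left(- 2 \left(-7 + \left(-1\right)^{2} - -4\right) + 6\right) 5 = -8 + \left(-4 + 3\right) \left(- 2 \left(-7 + 1 + 4\right) + 6\right) 5 = -8 + - (\left(-2\right) \left(-2\right) + 6) 5 = -8 + - (4 + 6) 5 = -8 + \left(-1\right) 10 \cdot 5 = -8 - 50 = -58$)
$U + 14 \left(-6\right) = -58 + 14 \left(-6\right) = -58 - 84 = -142$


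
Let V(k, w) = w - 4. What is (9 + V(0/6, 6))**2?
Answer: 121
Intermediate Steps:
V(k, w) = -4 + w
(9 + V(0/6, 6))**2 = (9 + (-4 + 6))**2 = (9 + 2)**2 = 11**2 = 121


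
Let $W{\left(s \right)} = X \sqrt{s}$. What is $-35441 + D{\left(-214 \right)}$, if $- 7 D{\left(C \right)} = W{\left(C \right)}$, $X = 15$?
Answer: $-35441 - \frac{15 i \sqrt{214}}{7} \approx -35441.0 - 31.347 i$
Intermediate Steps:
$W{\left(s \right)} = 15 \sqrt{s}$
$D{\left(C \right)} = - \frac{15 \sqrt{C}}{7}$
$-35441 + D{\left(-214 \right)} = -35441 - \frac{15 \sqrt{-214}}{7} = -35441 - \frac{15 i \sqrt{214}}{7}$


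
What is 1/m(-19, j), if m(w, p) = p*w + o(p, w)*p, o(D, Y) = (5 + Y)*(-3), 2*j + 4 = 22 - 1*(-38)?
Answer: 1/644 ≈ 0.0015528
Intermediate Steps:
j = 28 (j = -2 + (22 - 1*(-38))/2 = -2 + (22 + 38)/2 = -2 + (1/2)*60 = -2 + 30 = 28)
o(D, Y) = -15 - 3*Y
m(w, p) = p*w + p*(-15 - 3*w) (m(w, p) = p*w + (-15 - 3*w)*p = p*w + p*(-15 - 3*w))
1/m(-19, j) = 1/(-1*28*(15 + 2*(-19))) = 1/(-1*28*(15 - 38)) = 1/(-1*28*(-23)) = 1/644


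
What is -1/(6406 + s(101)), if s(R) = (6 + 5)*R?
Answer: -1/7517 ≈ -0.00013303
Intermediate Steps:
s(R) = 11*R
-1/(6406 + s(101)) = -1/(6406 + 11*101) = -1/(6406 + 1111) = -1/7517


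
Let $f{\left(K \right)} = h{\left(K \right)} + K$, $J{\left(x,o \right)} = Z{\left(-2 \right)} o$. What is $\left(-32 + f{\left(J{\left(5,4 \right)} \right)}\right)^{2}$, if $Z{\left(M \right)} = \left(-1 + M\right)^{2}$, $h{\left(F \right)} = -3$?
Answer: $1$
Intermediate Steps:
$J{\left(x,o \right)} = 9 o$ ($J{\left(x,o \right)} = \left(-1 - 2\right)^{2} o = \left(-3\right)^{2} o = 9 o$)
$f{\left(K \right)} = -3 + K$
$\left(-32 + f{\left(J{\left(5,4 \right)} \right)}\right)^{2} = \left(-32 + \left(-3 + 9 \cdot 4\right)\right)^{2} = \left(-32 + \left(-3 + 36\right)\right)^{2} = \left(-32 + 33\right)^{2} = 1^{2} = 1$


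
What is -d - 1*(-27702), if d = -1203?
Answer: 28905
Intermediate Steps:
-d - 1*(-27702) = -1*(-1203) - 1*(-27702) = 1203 + 27702 = 28905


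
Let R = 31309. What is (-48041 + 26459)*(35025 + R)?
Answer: -1431620388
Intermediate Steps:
(-48041 + 26459)*(35025 + R) = (-48041 + 26459)*(35025 + 31309) = -21582*66334 = -1431620388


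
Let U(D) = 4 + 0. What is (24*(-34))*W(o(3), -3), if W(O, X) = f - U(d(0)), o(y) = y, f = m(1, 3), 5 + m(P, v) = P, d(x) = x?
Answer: 6528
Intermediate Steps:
U(D) = 4
m(P, v) = -5 + P
f = -4 (f = -5 + 1 = -4)
W(O, X) = -8 (W(O, X) = -4 - 1*4 = -4 - 4 = -8)
(24*(-34))*W(o(3), -3) = (24*(-34))*(-8) = -816*(-8) = 6528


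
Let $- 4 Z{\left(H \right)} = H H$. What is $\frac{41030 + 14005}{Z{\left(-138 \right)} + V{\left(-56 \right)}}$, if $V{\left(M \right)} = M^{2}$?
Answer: $- \frac{11007}{325} \approx -33.868$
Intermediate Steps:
$Z{\left(H \right)} = - \frac{H^{2}}{4}$ ($Z{\left(H \right)} = - \frac{H H}{4} = - \frac{H^{2}}{4}$)
$\frac{41030 + 14005}{Z{\left(-138 \right)} + V{\left(-56 \right)}} = \frac{41030 + 14005}{- \frac{\left(-138\right)^{2}}{4} + \left(-56\right)^{2}} = \frac{55035}{\left(- \frac{1}{4}\right) 19044 + 3136} = \frac{55035}{-4761 + 3136} = \frac{55035}{-1625} = 55035 \left(- \frac{1}{1625}\right) = - \frac{11007}{325}$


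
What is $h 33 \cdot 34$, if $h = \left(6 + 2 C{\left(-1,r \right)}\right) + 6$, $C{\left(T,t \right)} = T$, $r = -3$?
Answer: $11220$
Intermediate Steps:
$h = 10$ ($h = \left(6 + 2 \left(-1\right)\right) + 6 = \left(6 - 2\right) + 6 = 4 + 6 = 10$)
$h 33 \cdot 34 = 10 \cdot 33 \cdot 34 = 330 \cdot 34 = 11220$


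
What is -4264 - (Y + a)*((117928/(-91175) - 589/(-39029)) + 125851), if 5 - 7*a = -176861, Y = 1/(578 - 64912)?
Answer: -82188159783522731185638/25846997520925 ≈ -3.1798e+9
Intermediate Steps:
Y = -1/64334 (Y = 1/(-64334) = -1/64334 ≈ -1.5544e-5)
a = 176866/7 (a = 5/7 - ⅐*(-176861) = 5/7 + 176861/7 = 176866/7 ≈ 25267.)
-4264 - (Y + a)*((117928/(-91175) - 589/(-39029)) + 125851) = -4264 - (-1/64334 + 176866/7)*((117928/(-91175) - 589/(-39029)) + 125851) = -4264 - 11378497237*((117928*(-1/91175) - 589*(-1/39029)) + 125851)/450338 = -4264 - 11378497237*((-117928/91175 + 19/1259) + 125851)/450338 = -4264 - 11378497237*(-146739027/114789325 + 125851)/450338 = -4264 - 11378497237*14446204601548/(450338*114789325) = -4264 - 1*82188049571925301961438/25846997520925 = -4264 - 82188049571925301961438/25846997520925 = -82188159783522731185638/25846997520925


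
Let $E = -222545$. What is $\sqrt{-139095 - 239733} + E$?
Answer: $-222545 + 6 i \sqrt{10523} \approx -2.2255 \cdot 10^{5} + 615.49 i$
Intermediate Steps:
$\sqrt{-139095 - 239733} + E = \sqrt{-139095 - 239733} - 222545 = \sqrt{-378828} - 222545 = 6 i \sqrt{10523} - 222545 = -222545 + 6 i \sqrt{10523}$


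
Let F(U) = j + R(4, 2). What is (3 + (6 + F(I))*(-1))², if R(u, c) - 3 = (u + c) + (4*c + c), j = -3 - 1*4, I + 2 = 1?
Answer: 225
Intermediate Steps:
I = -1 (I = -2 + 1 = -1)
j = -7 (j = -3 - 4 = -7)
R(u, c) = 3 + u + 6*c (R(u, c) = 3 + ((u + c) + (4*c + c)) = 3 + ((c + u) + 5*c) = 3 + (u + 6*c) = 3 + u + 6*c)
F(U) = 12 (F(U) = -7 + (3 + 4 + 6*2) = -7 + (3 + 4 + 12) = -7 + 19 = 12)
(3 + (6 + F(I))*(-1))² = (3 + (6 + 12)*(-1))² = (3 + 18*(-1))² = (3 - 18)² = (-15)² = 225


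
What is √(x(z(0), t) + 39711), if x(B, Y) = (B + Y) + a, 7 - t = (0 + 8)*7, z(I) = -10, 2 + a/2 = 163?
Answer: √39974 ≈ 199.94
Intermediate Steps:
a = 322 (a = -4 + 2*163 = -4 + 326 = 322)
t = -49 (t = 7 - (0 + 8)*7 = 7 - 8*7 = 7 - 1*56 = 7 - 56 = -49)
x(B, Y) = 322 + B + Y (x(B, Y) = (B + Y) + 322 = 322 + B + Y)
√(x(z(0), t) + 39711) = √((322 - 10 - 49) + 39711) = √(263 + 39711) = √39974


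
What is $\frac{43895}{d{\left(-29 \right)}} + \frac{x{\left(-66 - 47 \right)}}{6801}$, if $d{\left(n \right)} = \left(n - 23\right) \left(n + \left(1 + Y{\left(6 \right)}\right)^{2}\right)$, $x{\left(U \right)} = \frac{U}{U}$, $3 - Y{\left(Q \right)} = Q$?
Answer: $\frac{59706239}{1768260} \approx 33.766$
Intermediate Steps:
$Y{\left(Q \right)} = 3 - Q$
$x{\left(U \right)} = 1$
$d{\left(n \right)} = \left(-23 + n\right) \left(4 + n\right)$ ($d{\left(n \right)} = \left(n - 23\right) \left(n + \left(1 + \left(3 - 6\right)\right)^{2}\right) = \left(-23 + n\right) \left(n + \left(1 + \left(3 - 6\right)\right)^{2}\right) = \left(-23 + n\right) \left(n + \left(1 - 3\right)^{2}\right) = \left(-23 + n\right) \left(n + \left(-2\right)^{2}\right) = \left(-23 + n\right) \left(n + 4\right) = \left(-23 + n\right) \left(4 + n\right)$)
$\frac{43895}{d{\left(-29 \right)}} + \frac{x{\left(-66 - 47 \right)}}{6801} = \frac{43895}{-92 + \left(-29\right)^{2} - -551} + 1 \cdot \frac{1}{6801} = \frac{43895}{-92 + 841 + 551} + 1 \cdot \frac{1}{6801} = \frac{43895}{1300} + \frac{1}{6801} = 43895 \cdot \frac{1}{1300} + \frac{1}{6801} = \frac{8779}{260} + \frac{1}{6801} = \frac{59706239}{1768260}$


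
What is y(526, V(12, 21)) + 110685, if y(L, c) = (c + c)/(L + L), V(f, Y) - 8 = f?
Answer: 29110165/263 ≈ 1.1069e+5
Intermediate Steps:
V(f, Y) = 8 + f
y(L, c) = c/L (y(L, c) = (2*c)/((2*L)) = (2*c)*(1/(2*L)) = c/L)
y(526, V(12, 21)) + 110685 = (8 + 12)/526 + 110685 = 20*(1/526) + 110685 = 10/263 + 110685 = 29110165/263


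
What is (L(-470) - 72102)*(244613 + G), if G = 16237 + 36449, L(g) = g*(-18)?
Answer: -18920702958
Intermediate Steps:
L(g) = -18*g
G = 52686
(L(-470) - 72102)*(244613 + G) = (-18*(-470) - 72102)*(244613 + 52686) = (8460 - 72102)*297299 = -63642*297299 = -18920702958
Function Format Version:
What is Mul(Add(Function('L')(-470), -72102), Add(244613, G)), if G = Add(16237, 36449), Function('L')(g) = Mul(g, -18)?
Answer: -18920702958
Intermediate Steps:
Function('L')(g) = Mul(-18, g)
G = 52686
Mul(Add(Function('L')(-470), -72102), Add(244613, G)) = Mul(Add(Mul(-18, -470), -72102), Add(244613, 52686)) = Mul(Add(8460, -72102), 297299) = Mul(-63642, 297299) = -18920702958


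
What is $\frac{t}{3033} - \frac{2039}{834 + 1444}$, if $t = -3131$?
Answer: $- \frac{13316705}{6909174} \approx -1.9274$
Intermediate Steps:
$\frac{t}{3033} - \frac{2039}{834 + 1444} = - \frac{3131}{3033} - \frac{2039}{834 + 1444} = \left(-3131\right) \frac{1}{3033} - \frac{2039}{2278} = - \frac{3131}{3033} - \frac{2039}{2278} = - \frac{13316705}{6909174}$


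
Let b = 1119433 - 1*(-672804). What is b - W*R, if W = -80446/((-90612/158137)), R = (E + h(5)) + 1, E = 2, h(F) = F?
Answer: 15156566557/22653 ≈ 6.6908e+5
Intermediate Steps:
R = 8 (R = (2 + 5) + 1 = 7 + 1 = 8)
W = 6360744551/45306 (W = -80446/((-90612*1/158137)) = -80446/(-90612/158137) = -80446*(-158137/90612) = 6360744551/45306 ≈ 1.4040e+5)
b = 1792237 (b = 1119433 + 672804 = 1792237)
b - W*R = 1792237 - 6360744551*8/45306 = 1792237 - 1*25442978204/22653 = 1792237 - 25442978204/22653 = 15156566557/22653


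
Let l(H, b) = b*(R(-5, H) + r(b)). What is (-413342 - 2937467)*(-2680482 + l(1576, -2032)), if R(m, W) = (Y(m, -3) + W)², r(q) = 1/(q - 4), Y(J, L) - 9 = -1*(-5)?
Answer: 8766211786677322670/509 ≈ 1.7222e+16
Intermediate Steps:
Y(J, L) = 14 (Y(J, L) = 9 - 1*(-5) = 9 + 5 = 14)
r(q) = 1/(-4 + q)
R(m, W) = (14 + W)²
l(H, b) = b*(1/(-4 + b) + (14 + H)²) (l(H, b) = b*((14 + H)² + 1/(-4 + b)) = b*(1/(-4 + b) + (14 + H)²))
(-413342 - 2937467)*(-2680482 + l(1576, -2032)) = (-413342 - 2937467)*(-2680482 - 2032*(1 + (14 + 1576)²*(-4 - 2032))/(-4 - 2032)) = -3350809*(-2680482 - 2032*(1 + 1590²*(-2036))/(-2036)) = -3350809*(-2680482 - 2032*(-1/2036)*(1 + 2528100*(-2036))) = -3350809*(-2680482 - 2032*(-1/2036)*(1 - 5147211600)) = -3350809*(-2680482 - 2032*(-1/2036)*(-5147211599)) = -3350809*(-2680482 - 2614783492292/509) = -3350809*(-2616147857630/509) = 8766211786677322670/509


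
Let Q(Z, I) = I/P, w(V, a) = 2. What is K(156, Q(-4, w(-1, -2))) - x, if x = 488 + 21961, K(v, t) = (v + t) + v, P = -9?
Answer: -199235/9 ≈ -22137.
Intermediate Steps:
Q(Z, I) = -I/9 (Q(Z, I) = I/(-9) = I*(-⅑) = -I/9)
K(v, t) = t + 2*v (K(v, t) = (t + v) + v = t + 2*v)
x = 22449
K(156, Q(-4, w(-1, -2))) - x = (-⅑*2 + 2*156) - 1*22449 = (-2/9 + 312) - 22449 = 2806/9 - 22449 = -199235/9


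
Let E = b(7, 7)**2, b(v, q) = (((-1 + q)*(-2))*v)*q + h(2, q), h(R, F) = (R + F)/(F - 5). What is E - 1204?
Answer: 1357073/4 ≈ 3.3927e+5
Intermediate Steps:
h(R, F) = (F + R)/(-5 + F)
b(v, q) = (2 + q)/(-5 + q) + q*v*(2 - 2*q) (b(v, q) = (((-1 + q)*(-2))*v)*q + (q + 2)/(-5 + q) = ((2 - 2*q)*v)*q + (2 + q)/(-5 + q) = (v*(2 - 2*q))*q + (2 + q)/(-5 + q) = q*v*(2 - 2*q) + (2 + q)/(-5 + q) = (2 + q)/(-5 + q) + q*v*(2 - 2*q))
E = 1361889/4 (E = ((2 + 7 + 2*7*7*(1 - 1*7)*(-5 + 7))/(-5 + 7))**2 = ((2 + 7 + 2*7*7*(1 - 7)*2)/2)**2 = ((2 + 7 + 2*7*7*(-6)*2)/2)**2 = ((2 + 7 - 1176)/2)**2 = ((1/2)*(-1167))**2 = (-1167/2)**2 = 1361889/4 ≈ 3.4047e+5)
E - 1204 = 1361889/4 - 1204 = 1357073/4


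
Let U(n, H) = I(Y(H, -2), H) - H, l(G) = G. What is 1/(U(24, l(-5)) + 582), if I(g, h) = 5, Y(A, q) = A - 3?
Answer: 1/592 ≈ 0.0016892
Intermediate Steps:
Y(A, q) = -3 + A
U(n, H) = 5 - H
1/(U(24, l(-5)) + 582) = 1/((5 - 1*(-5)) + 582) = 1/((5 + 5) + 582) = 1/(10 + 582) = 1/592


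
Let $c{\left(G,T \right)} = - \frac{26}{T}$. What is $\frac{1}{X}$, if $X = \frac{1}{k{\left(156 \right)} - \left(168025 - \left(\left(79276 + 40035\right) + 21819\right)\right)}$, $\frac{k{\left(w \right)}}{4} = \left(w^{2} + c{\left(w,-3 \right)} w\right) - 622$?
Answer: $73369$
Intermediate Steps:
$k{\left(w \right)} = -2488 + 4 w^{2} + \frac{104 w}{3}$ ($k{\left(w \right)} = 4 \left(\left(w^{2} + - \frac{26}{-3} w\right) - 622\right) = 4 \left(\left(w^{2} + \left(-26\right) \left(- \frac{1}{3}\right) w\right) - 622\right) = 4 \left(\left(w^{2} + \frac{26 w}{3}\right) - 622\right) = 4 \left(-622 + w^{2} + \frac{26 w}{3}\right) = -2488 + 4 w^{2} + \frac{104 w}{3}$)
$X = \frac{1}{73369}$ ($X = \frac{1}{\left(-2488 + 4 \cdot 156^{2} + \frac{104}{3} \cdot 156\right) - \left(168025 - \left(\left(79276 + 40035\right) + 21819\right)\right)} = \frac{1}{\left(-2488 + 4 \cdot 24336 + 5408\right) - \left(168025 - \left(119311 + 21819\right)\right)} = \frac{1}{\left(-2488 + 97344 + 5408\right) - \left(168025 - 141130\right)} = \frac{1}{100264 - \left(168025 - 141130\right)} = \frac{1}{100264 - 26895} = \frac{1}{73369} \approx 1.363 \cdot 10^{-5}$)
$\frac{1}{X} = \frac{1}{\frac{1}{73369}} = 73369$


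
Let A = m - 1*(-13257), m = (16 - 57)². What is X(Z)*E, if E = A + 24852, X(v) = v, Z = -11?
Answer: -437690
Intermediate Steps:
m = 1681 (m = (-41)² = 1681)
A = 14938 (A = 1681 - 1*(-13257) = 1681 + 13257 = 14938)
E = 39790 (E = 14938 + 24852 = 39790)
X(Z)*E = -11*39790 = -437690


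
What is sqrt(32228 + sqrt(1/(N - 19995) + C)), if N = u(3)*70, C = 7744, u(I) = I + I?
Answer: sqrt(6098343300 + 145*sqrt(13188225513))/435 ≈ 179.77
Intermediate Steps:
u(I) = 2*I
N = 420 (N = (2*3)*70 = 6*70 = 420)
sqrt(32228 + sqrt(1/(N - 19995) + C)) = sqrt(32228 + sqrt(1/(420 - 19995) + 7744)) = sqrt(32228 + sqrt(1/(-19575) + 7744)) = sqrt(32228 + sqrt(-1/19575 + 7744)) = sqrt(32228 + sqrt(151588799/19575)) = sqrt(32228 + sqrt(13188225513)/1305)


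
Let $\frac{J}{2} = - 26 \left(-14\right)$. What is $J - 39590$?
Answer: $-38862$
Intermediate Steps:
$J = 728$ ($J = 2 \left(- 26 \left(-14\right)\right) = 2 \left(\left(-1\right) \left(-364\right)\right) = 2 \cdot 364 = 728$)
$J - 39590 = 728 - 39590 = -38862$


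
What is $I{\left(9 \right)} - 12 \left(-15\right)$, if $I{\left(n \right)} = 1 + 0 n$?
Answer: $181$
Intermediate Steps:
$I{\left(n \right)} = 1$ ($I{\left(n \right)} = 1 + 0 = 1$)
$I{\left(9 \right)} - 12 \left(-15\right) = 1 - 12 \left(-15\right) = 1 - -180 = 1 + 180 = 181$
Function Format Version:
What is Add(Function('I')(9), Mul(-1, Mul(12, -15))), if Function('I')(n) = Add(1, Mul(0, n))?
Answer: 181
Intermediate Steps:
Function('I')(n) = 1 (Function('I')(n) = Add(1, 0) = 1)
Add(Function('I')(9), Mul(-1, Mul(12, -15))) = Add(1, Mul(-1, Mul(12, -15))) = Add(1, Mul(-1, -180)) = Add(1, 180) = 181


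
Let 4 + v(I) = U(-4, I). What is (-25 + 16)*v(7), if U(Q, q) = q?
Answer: -27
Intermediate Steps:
v(I) = -4 + I
(-25 + 16)*v(7) = (-25 + 16)*(-4 + 7) = -9*3 = -27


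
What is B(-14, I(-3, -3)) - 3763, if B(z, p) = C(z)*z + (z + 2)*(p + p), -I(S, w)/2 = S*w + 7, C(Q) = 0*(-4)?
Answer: -2995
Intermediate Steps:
C(Q) = 0
I(S, w) = -14 - 2*S*w (I(S, w) = -2*(S*w + 7) = -2*(7 + S*w) = -14 - 2*S*w)
B(z, p) = 2*p*(2 + z) (B(z, p) = 0*z + (z + 2)*(p + p) = 0 + (2 + z)*(2*p) = 0 + 2*p*(2 + z) = 2*p*(2 + z))
B(-14, I(-3, -3)) - 3763 = 2*(-14 - 2*(-3)*(-3))*(2 - 14) - 3763 = 2*(-14 - 18)*(-12) - 3763 = 2*(-32)*(-12) - 3763 = 768 - 3763 = -2995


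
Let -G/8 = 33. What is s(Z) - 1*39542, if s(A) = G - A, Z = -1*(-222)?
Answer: -40028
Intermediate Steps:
G = -264 (G = -8*33 = -264)
Z = 222
s(A) = -264 - A
s(Z) - 1*39542 = (-264 - 1*222) - 1*39542 = (-264 - 222) - 39542 = -486 - 39542 = -40028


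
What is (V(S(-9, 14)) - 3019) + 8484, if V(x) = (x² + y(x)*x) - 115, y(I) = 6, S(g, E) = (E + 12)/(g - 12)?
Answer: 2356750/441 ≈ 5344.1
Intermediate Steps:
S(g, E) = (12 + E)/(-12 + g)
V(x) = -115 + x² + 6*x (V(x) = (x² + 6*x) - 115 = -115 + x² + 6*x)
(V(S(-9, 14)) - 3019) + 8484 = ((-115 + ((12 + 14)/(-12 - 9))² + 6*((12 + 14)/(-12 - 9))) - 3019) + 8484 = ((-115 + (26/(-21))² + 6*(26/(-21))) - 3019) + 8484 = ((-115 + (-1/21*26)² + 6*(-1/21*26)) - 3019) + 8484 = ((-115 + (-26/21)² + 6*(-26/21)) - 3019) + 8484 = ((-115 + 676/441 - 52/7) - 3019) + 8484 = (-53315/441 - 3019) + 8484 = -1384694/441 + 8484 = 2356750/441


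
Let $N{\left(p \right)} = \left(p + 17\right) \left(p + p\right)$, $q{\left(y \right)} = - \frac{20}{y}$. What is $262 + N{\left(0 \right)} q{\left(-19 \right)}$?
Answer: $262$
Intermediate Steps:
$N{\left(p \right)} = 2 p \left(17 + p\right)$ ($N{\left(p \right)} = \left(17 + p\right) 2 p = 2 p \left(17 + p\right)$)
$262 + N{\left(0 \right)} q{\left(-19 \right)} = 262 + 2 \cdot 0 \left(17 + 0\right) \left(- \frac{20}{-19}\right) = 262 + 2 \cdot 0 \cdot 17 \left(\left(-20\right) \left(- \frac{1}{19}\right)\right) = 262 + 0 \cdot \frac{20}{19} = 262 + 0 = 262$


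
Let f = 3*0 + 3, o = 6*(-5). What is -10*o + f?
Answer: 303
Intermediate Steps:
o = -30
f = 3 (f = 0 + 3 = 3)
-10*o + f = -10*(-30) + 3 = 300 + 3 = 303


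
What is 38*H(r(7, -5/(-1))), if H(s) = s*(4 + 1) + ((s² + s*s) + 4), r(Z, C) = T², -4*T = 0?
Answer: 152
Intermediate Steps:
T = 0 (T = -¼*0 = 0)
r(Z, C) = 0 (r(Z, C) = 0² = 0)
H(s) = 4 + 2*s² + 5*s (H(s) = s*5 + ((s² + s²) + 4) = 5*s + (2*s² + 4) = 5*s + (4 + 2*s²) = 4 + 2*s² + 5*s)
38*H(r(7, -5/(-1))) = 38*(4 + 2*0² + 5*0) = 38*(4 + 2*0 + 0) = 38*(4 + 0 + 0) = 38*4 = 152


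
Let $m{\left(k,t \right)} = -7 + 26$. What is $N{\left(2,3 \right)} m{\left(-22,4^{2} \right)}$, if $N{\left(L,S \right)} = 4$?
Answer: $76$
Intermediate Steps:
$m{\left(k,t \right)} = 19$
$N{\left(2,3 \right)} m{\left(-22,4^{2} \right)} = 4 \cdot 19 = 76$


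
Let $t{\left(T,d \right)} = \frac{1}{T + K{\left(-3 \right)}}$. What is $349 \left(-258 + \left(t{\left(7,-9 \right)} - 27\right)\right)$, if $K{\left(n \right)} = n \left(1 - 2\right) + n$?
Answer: $- \frac{695906}{7} \approx -99415.0$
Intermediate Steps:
$K{\left(n \right)} = 0$ ($K{\left(n \right)} = n \left(-1\right) + n = - n + n = 0$)
$t{\left(T,d \right)} = \frac{1}{T}$ ($t{\left(T,d \right)} = \frac{1}{T + 0} = \frac{1}{T}$)
$349 \left(-258 + \left(t{\left(7,-9 \right)} - 27\right)\right) = 349 \left(-258 - \left(27 - \frac{1}{7}\right)\right) = 349 \left(-258 + \left(\frac{1}{7} - 27\right)\right) = 349 \left(-258 - \frac{188}{7}\right) = 349 \left(- \frac{1994}{7}\right) = - \frac{695906}{7}$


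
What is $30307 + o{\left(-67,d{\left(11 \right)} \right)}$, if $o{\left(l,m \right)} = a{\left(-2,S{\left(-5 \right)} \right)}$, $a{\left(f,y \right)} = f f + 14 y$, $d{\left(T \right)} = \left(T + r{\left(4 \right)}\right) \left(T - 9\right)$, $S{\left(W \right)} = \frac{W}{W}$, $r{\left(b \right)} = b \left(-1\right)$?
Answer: $30325$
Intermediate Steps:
$r{\left(b \right)} = - b$
$S{\left(W \right)} = 1$
$d{\left(T \right)} = \left(-9 + T\right) \left(-4 + T\right)$ ($d{\left(T \right)} = \left(T - 4\right) \left(T - 9\right) = \left(T - 4\right) \left(-9 + T\right) = \left(-4 + T\right) \left(-9 + T\right) = \left(-9 + T\right) \left(-4 + T\right)$)
$a{\left(f,y \right)} = f^{2} + 14 y$
$o{\left(l,m \right)} = 18$ ($o{\left(l,m \right)} = \left(-2\right)^{2} + 14 \cdot 1 = 4 + 14 = 18$)
$30307 + o{\left(-67,d{\left(11 \right)} \right)} = 30307 + 18 = 30325$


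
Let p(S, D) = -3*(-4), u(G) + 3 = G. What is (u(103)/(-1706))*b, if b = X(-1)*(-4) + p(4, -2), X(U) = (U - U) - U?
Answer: -400/853 ≈ -0.46893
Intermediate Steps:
u(G) = -3 + G
p(S, D) = 12
X(U) = -U (X(U) = 0 - U = -U)
b = 8 (b = -1*(-1)*(-4) + 12 = 1*(-4) + 12 = -4 + 12 = 8)
(u(103)/(-1706))*b = ((-3 + 103)/(-1706))*8 = (100*(-1/1706))*8 = -50/853*8 = -400/853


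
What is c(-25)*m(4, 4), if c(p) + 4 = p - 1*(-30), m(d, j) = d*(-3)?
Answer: -12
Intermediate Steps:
m(d, j) = -3*d
c(p) = 26 + p (c(p) = -4 + (p - 1*(-30)) = -4 + (p + 30) = -4 + (30 + p) = 26 + p)
c(-25)*m(4, 4) = (26 - 25)*(-3*4) = 1*(-12) = -12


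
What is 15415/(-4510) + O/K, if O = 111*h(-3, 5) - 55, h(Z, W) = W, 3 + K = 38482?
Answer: -118179757/34708058 ≈ -3.4050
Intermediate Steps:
K = 38479 (K = -3 + 38482 = 38479)
O = 500 (O = 111*5 - 55 = 555 - 55 = 500)
15415/(-4510) + O/K = 15415/(-4510) + 500/38479 = 15415*(-1/4510) + 500*(1/38479) = -3083/902 + 500/38479 = -118179757/34708058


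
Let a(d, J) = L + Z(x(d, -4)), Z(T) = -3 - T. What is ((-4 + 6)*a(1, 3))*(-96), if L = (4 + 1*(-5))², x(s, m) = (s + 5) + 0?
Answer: 1536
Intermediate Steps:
x(s, m) = 5 + s (x(s, m) = (5 + s) + 0 = 5 + s)
L = 1 (L = (4 - 5)² = (-1)² = 1)
a(d, J) = -7 - d (a(d, J) = 1 + (-3 - (5 + d)) = 1 + (-3 + (-5 - d)) = 1 + (-8 - d) = -7 - d)
((-4 + 6)*a(1, 3))*(-96) = ((-4 + 6)*(-7 - 1*1))*(-96) = (2*(-7 - 1))*(-96) = (2*(-8))*(-96) = -16*(-96) = 1536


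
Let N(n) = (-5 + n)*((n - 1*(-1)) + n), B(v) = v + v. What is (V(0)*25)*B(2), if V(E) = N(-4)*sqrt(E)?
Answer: 0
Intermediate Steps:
B(v) = 2*v
N(n) = (1 + 2*n)*(-5 + n) (N(n) = (-5 + n)*((n + 1) + n) = (-5 + n)*((1 + n) + n) = (-5 + n)*(1 + 2*n) = (1 + 2*n)*(-5 + n))
V(E) = 63*sqrt(E) (V(E) = (-5 - 9*(-4) + 2*(-4)**2)*sqrt(E) = (-5 + 36 + 2*16)*sqrt(E) = (-5 + 36 + 32)*sqrt(E) = 63*sqrt(E))
(V(0)*25)*B(2) = ((63*sqrt(0))*25)*(2*2) = ((63*0)*25)*4 = (0*25)*4 = 0*4 = 0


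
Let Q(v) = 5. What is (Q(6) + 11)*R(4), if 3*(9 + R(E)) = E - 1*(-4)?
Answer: -304/3 ≈ -101.33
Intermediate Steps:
R(E) = -23/3 + E/3 (R(E) = -9 + (E - 1*(-4))/3 = -9 + (E + 4)/3 = -9 + (4 + E)/3 = -9 + (4/3 + E/3) = -23/3 + E/3)
(Q(6) + 11)*R(4) = (5 + 11)*(-23/3 + (⅓)*4) = 16*(-23/3 + 4/3) = 16*(-19/3) = -304/3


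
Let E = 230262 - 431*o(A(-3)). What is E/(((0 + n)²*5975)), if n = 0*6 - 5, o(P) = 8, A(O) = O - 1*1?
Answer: 226814/149375 ≈ 1.5184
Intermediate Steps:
A(O) = -1 + O (A(O) = O - 1 = -1 + O)
E = 226814 (E = 230262 - 431*8 = 230262 - 3448 = 226814)
n = -5 (n = 0 - 5 = -5)
E/(((0 + n)²*5975)) = 226814/(((0 - 5)²*5975)) = 226814/(((-5)²*5975)) = 226814/((25*5975)) = 226814/149375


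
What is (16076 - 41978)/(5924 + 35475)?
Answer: -25902/41399 ≈ -0.62567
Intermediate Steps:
(16076 - 41978)/(5924 + 35475) = -25902/41399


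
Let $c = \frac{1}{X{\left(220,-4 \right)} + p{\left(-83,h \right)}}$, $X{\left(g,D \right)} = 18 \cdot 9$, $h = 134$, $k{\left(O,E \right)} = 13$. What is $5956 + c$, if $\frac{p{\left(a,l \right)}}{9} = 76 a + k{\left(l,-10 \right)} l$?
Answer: $\frac{243790991}{40932} \approx 5956.0$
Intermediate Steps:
$X{\left(g,D \right)} = 162$
$p{\left(a,l \right)} = 117 l + 684 a$ ($p{\left(a,l \right)} = 9 \left(76 a + 13 l\right) = 9 \left(13 l + 76 a\right) = 117 l + 684 a$)
$c = - \frac{1}{40932}$ ($c = \frac{1}{162 + \left(117 \cdot 134 + 684 \left(-83\right)\right)} = \frac{1}{162 + \left(15678 - 56772\right)} = \frac{1}{162 - 41094} = \frac{1}{-40932} = - \frac{1}{40932} \approx -2.4431 \cdot 10^{-5}$)
$5956 + c = 5956 - \frac{1}{40932} = \frac{243790991}{40932}$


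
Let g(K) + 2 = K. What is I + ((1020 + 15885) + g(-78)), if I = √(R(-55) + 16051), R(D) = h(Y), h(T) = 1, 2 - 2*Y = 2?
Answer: 16825 + 2*√4013 ≈ 16952.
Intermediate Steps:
Y = 0 (Y = 1 - ½*2 = 1 - 1 = 0)
g(K) = -2 + K
R(D) = 1
I = 2*√4013 (I = √(1 + 16051) = √16052 = 2*√4013 ≈ 126.70)
I + ((1020 + 15885) + g(-78)) = 2*√4013 + ((1020 + 15885) + (-2 - 78)) = 2*√4013 + (16905 - 80) = 2*√4013 + 16825 = 16825 + 2*√4013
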